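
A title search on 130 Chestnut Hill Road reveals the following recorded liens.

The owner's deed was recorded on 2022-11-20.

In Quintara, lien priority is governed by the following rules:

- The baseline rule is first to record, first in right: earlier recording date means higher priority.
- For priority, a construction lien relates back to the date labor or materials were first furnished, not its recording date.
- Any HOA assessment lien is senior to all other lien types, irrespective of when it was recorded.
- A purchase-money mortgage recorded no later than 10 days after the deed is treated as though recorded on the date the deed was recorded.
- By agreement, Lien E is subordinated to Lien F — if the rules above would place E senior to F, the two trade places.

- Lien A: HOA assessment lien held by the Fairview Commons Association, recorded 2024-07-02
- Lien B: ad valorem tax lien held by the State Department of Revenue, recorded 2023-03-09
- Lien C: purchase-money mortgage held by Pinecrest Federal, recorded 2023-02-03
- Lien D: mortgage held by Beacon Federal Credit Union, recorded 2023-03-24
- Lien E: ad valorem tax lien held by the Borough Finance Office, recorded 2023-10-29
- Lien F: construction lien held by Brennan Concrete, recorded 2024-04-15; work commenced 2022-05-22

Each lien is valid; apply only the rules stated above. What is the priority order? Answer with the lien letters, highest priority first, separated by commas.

Effective dates: C was recorded 75 days after the deed, outside the 10-day window, so it keeps its recording date; F is treated as recorded 2022-05-22, the work-commencement date.
As an HOA assessment lien, A is senior to every other lien.
Among the remaining liens, by effective date: F (2022-05-22), C (2023-02-03), B (2023-03-09), D (2023-03-24), E (2023-10-29).
Since E is not senior to F, the subordination leaves the order unchanged.

A, F, C, B, D, E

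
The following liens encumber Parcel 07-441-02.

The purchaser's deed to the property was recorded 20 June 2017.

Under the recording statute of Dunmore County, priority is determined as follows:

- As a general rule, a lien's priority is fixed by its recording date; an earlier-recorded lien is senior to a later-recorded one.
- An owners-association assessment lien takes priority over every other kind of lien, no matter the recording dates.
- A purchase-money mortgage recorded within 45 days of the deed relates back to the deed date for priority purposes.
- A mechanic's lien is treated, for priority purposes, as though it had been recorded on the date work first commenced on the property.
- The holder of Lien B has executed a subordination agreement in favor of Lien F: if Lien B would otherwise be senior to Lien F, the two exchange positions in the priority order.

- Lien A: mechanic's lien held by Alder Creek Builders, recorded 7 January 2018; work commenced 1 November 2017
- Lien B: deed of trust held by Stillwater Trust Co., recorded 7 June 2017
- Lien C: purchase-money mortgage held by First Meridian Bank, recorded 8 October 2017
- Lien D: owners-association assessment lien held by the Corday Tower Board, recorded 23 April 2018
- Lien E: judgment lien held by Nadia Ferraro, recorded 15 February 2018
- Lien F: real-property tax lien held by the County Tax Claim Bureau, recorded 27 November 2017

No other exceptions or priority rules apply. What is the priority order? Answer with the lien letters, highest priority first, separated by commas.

D, F, C, A, B, E

Effective dates after the stated exceptions: A's effective date is 1 November 2017, when work began; C was recorded 110 days after the deed, outside the 45-day window, so it keeps its recording date.
D, as an owners-association assessment lien, has superpriority and ranks first.
The other liens, earliest effective date first: B (7 June 2017), C (8 October 2017), A (1 November 2017), F (27 November 2017), E (15 February 2018).
Because B would otherwise rank above F, the subordination swaps them.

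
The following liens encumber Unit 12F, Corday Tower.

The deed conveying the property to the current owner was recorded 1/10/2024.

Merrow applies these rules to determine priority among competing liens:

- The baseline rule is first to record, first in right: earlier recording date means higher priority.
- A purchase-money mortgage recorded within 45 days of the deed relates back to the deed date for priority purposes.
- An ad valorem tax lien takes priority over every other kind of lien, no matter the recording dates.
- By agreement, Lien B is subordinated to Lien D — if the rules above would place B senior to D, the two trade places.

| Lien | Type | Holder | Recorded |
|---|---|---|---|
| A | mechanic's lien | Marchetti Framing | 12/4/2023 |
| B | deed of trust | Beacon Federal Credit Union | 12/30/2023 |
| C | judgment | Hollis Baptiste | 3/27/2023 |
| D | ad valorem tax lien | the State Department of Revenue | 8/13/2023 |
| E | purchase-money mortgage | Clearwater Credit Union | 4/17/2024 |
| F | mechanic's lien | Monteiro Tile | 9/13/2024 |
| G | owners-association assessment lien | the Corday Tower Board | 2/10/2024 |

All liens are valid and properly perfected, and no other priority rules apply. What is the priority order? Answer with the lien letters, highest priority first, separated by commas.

Effective dates: E was recorded 98 days after the deed — beyond 45 days — so no relation-back applies.
D is an ad valorem tax lien, so it outranks all other liens regardless of date.
The other liens, earliest effective date first: C (3/27/2023), A (12/4/2023), B (12/30/2023), G (2/10/2024), E (4/17/2024), F (9/13/2024).
B is already junior to D, so the subordination agreement changes nothing.

D, C, A, B, G, E, F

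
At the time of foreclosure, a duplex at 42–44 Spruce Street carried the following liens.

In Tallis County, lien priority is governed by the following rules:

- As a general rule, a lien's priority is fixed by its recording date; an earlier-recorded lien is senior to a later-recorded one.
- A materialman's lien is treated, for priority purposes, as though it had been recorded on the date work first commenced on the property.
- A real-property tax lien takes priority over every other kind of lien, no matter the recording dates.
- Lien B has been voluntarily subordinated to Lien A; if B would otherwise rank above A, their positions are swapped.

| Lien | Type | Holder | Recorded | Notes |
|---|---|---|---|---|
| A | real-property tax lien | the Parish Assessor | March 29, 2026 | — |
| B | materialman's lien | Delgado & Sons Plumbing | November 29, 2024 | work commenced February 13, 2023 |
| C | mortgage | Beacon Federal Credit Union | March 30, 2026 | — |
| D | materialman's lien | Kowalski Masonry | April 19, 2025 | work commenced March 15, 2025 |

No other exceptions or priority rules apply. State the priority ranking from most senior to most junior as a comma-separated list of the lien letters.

Adjusting effective dates: B relates back to February 13, 2023 (work commenced); D's effective date is March 15, 2025, when work began.
A is a real-property tax lien and takes priority over every other lien.
Remaining liens by effective date: B (February 13, 2023), D (March 15, 2025), C (March 30, 2026).
B is already junior to A, so the subordination agreement changes nothing.

A, B, D, C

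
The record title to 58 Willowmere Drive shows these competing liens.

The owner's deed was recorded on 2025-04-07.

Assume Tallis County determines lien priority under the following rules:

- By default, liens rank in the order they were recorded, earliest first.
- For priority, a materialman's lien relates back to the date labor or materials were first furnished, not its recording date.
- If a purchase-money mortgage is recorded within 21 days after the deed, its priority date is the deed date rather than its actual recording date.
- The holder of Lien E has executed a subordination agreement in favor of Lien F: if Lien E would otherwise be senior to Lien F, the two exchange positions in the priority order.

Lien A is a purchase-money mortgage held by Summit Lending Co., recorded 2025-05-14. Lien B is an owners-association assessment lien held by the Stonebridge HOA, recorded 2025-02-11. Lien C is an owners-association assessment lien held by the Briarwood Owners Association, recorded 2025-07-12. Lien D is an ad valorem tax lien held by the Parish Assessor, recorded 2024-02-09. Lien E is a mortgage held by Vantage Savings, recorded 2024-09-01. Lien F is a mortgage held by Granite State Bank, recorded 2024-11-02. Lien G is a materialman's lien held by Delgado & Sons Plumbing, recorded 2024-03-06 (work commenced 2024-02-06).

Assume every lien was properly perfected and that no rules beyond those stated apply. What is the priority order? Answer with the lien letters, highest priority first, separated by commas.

G, D, F, E, B, A, C

Effective dates after the stated exceptions: A was recorded 37 days after the deed — beyond 21 days — so no relation-back applies; G's effective date is 2024-02-06, when work began.
Ordering by effective date: G (2024-02-06), D (2024-02-09), E (2024-09-01), F (2024-11-02), B (2025-02-11), A (2025-05-14), C (2025-07-12).
Because E would otherwise rank above F, the subordination swaps them.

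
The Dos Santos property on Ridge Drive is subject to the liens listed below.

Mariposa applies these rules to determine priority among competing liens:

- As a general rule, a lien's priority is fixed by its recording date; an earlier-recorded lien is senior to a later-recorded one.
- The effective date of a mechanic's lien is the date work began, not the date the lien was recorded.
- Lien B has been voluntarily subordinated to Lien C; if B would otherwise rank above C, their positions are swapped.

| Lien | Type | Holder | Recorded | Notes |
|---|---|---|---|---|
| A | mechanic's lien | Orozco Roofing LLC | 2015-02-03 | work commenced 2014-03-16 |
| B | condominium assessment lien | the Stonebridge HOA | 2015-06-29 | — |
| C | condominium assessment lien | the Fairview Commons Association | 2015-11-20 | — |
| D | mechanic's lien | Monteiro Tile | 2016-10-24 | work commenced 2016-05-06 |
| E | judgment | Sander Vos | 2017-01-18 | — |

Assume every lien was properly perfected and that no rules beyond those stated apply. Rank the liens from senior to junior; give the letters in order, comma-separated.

A, C, B, D, E

Adjusting effective dates: A's effective date is 2014-03-16, when work began; D's effective date is 2016-05-06, when work began.
By effective date: A (2014-03-16), B (2015-06-29), C (2015-11-20), D (2016-05-06), E (2017-01-18).
B is senior to C before the subordination, so the two trade places.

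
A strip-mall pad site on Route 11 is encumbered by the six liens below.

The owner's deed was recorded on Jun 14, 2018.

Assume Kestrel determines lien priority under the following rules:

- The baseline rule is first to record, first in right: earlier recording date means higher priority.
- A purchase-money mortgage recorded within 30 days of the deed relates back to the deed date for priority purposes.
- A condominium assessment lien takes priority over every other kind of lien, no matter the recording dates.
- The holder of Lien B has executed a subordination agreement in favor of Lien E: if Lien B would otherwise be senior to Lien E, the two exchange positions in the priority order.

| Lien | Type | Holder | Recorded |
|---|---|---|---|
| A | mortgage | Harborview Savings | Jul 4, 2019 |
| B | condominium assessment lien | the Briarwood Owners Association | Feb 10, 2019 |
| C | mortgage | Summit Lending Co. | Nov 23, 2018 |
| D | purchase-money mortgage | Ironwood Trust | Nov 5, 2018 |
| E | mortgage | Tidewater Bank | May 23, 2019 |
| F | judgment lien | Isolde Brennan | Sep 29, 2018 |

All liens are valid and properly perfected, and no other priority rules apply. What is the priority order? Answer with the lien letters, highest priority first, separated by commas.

E, F, D, C, B, A

Adjusting effective dates: D was recorded 144 days after the deed, outside the 30-day window, so it keeps its recording date.
As a condominium assessment lien, B is senior to every other lien.
The other liens, earliest effective date first: F (Sep 29, 2018), D (Nov 5, 2018), C (Nov 23, 2018), E (May 23, 2019), A (Jul 4, 2019).
The subordination applies — B was senior to E — so B and E swap.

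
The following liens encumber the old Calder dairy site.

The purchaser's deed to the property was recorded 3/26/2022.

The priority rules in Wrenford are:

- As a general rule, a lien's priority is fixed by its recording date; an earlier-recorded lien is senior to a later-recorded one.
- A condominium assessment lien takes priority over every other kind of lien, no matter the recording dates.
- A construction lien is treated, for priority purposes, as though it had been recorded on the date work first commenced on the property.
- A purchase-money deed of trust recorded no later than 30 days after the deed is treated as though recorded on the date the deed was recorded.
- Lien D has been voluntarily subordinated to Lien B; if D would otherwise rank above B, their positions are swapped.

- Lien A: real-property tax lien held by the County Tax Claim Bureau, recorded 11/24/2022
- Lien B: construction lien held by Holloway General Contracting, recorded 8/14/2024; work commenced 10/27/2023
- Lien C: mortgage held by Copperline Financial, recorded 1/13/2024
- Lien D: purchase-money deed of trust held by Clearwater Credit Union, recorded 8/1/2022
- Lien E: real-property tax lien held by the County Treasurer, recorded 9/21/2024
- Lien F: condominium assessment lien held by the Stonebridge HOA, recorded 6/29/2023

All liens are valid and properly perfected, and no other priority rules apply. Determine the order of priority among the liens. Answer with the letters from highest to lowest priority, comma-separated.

Effective dates: B relates back to 10/27/2023 (work commenced); D was recorded 128 days after the deed, outside the 30-day window, so it keeps its recording date.
F, as a condominium assessment lien, has superpriority and ranks first.
Ordering the rest by effective date: D (8/1/2022), A (11/24/2022), B (10/27/2023), C (1/13/2024), E (9/21/2024).
The subordination applies — D was senior to B — so D and B swap.

F, B, A, D, C, E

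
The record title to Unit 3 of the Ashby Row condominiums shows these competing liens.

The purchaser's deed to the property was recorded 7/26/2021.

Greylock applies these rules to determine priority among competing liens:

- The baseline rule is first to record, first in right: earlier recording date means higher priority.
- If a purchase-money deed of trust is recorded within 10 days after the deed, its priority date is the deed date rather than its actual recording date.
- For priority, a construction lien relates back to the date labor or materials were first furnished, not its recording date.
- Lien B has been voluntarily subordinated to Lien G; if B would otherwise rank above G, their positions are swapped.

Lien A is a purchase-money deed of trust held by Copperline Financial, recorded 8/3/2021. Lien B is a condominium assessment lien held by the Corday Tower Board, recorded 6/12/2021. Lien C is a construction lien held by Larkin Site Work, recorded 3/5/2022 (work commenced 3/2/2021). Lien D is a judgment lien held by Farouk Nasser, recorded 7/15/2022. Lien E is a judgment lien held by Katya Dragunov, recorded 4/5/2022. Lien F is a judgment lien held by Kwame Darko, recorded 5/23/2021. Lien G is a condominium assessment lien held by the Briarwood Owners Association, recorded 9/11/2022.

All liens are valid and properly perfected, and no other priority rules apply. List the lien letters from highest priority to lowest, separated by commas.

C, F, G, A, E, D, B

Effective dates after the stated exceptions: A's effective date is the deed date, 7/26/2021; C relates back to 3/2/2021 (work commenced).
By effective date: C (3/2/2021), F (5/23/2021), B (6/12/2021), A (7/26/2021), E (4/5/2022), D (7/15/2022), G (9/11/2022).
B would otherwise be senior to G, so under the subordination agreement B and G exchange positions.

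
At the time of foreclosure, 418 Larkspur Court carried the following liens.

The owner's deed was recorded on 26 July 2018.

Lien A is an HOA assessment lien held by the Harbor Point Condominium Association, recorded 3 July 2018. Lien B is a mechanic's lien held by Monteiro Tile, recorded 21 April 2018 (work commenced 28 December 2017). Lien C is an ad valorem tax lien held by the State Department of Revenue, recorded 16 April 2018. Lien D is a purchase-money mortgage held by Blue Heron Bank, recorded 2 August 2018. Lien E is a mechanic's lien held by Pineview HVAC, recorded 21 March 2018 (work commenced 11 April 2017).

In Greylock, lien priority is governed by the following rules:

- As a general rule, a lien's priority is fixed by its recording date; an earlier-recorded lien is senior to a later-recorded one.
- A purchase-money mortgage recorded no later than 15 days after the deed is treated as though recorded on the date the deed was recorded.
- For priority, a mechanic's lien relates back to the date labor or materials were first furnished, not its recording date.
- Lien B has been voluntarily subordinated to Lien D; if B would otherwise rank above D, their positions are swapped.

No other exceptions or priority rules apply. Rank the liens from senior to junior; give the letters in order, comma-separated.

Effective dates: B is treated as recorded 28 December 2017, the work-commencement date; D was recorded within the 15-day window, so its effective date is the deed date 26 July 2018; E is treated as recorded 11 April 2017, the work-commencement date.
Ordering by effective date: E (11 April 2017), B (28 December 2017), C (16 April 2018), A (3 July 2018), D (26 July 2018).
The subordination applies — B was senior to D — so B and D swap.

E, D, C, A, B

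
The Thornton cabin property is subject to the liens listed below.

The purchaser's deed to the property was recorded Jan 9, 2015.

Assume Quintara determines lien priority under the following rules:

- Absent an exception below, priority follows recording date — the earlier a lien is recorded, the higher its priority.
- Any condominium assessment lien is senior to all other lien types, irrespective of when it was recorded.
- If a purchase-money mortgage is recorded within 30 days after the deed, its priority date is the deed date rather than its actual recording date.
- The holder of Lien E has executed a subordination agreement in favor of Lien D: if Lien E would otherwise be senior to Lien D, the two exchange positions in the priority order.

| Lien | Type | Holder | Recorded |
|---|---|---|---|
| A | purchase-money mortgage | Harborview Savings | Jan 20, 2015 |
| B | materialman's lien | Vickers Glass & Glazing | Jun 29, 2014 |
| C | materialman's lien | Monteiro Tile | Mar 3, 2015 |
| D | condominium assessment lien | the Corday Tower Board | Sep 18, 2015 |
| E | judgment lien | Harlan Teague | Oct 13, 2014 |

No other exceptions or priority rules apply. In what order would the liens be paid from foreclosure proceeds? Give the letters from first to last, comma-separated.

D, B, E, A, C

Adjusting effective dates: A relates back to the deed date Jan 9, 2015.
As a condominium assessment lien, D is senior to every other lien.
The other liens, earliest effective date first: B (Jun 29, 2014), E (Oct 13, 2014), A (Jan 9, 2015), C (Mar 3, 2015).
E is already junior to D, so the subordination agreement changes nothing.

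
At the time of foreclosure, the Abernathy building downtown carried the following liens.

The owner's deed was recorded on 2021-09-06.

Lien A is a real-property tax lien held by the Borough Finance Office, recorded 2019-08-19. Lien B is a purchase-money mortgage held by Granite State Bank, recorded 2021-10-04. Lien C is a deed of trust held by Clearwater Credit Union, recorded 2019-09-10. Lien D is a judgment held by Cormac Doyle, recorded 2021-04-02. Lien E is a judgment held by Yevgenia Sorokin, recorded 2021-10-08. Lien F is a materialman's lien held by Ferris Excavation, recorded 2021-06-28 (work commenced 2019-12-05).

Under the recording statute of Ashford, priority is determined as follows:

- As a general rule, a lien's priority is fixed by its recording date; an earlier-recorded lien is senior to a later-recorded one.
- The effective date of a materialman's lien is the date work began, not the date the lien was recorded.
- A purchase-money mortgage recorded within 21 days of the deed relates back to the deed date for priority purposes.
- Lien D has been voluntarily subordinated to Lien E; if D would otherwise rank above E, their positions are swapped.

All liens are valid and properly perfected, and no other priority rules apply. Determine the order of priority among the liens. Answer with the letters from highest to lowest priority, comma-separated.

A, C, F, E, B, D

Effective dates: B missed the 21-day window (28 days after the deed), so its recording date stands; F relates back to 2019-12-05 (work commenced).
By effective date: A (2019-08-19), C (2019-09-10), F (2019-12-05), D (2021-04-02), B (2021-10-04), E (2021-10-08).
The subordination applies — D was senior to E — so D and E swap.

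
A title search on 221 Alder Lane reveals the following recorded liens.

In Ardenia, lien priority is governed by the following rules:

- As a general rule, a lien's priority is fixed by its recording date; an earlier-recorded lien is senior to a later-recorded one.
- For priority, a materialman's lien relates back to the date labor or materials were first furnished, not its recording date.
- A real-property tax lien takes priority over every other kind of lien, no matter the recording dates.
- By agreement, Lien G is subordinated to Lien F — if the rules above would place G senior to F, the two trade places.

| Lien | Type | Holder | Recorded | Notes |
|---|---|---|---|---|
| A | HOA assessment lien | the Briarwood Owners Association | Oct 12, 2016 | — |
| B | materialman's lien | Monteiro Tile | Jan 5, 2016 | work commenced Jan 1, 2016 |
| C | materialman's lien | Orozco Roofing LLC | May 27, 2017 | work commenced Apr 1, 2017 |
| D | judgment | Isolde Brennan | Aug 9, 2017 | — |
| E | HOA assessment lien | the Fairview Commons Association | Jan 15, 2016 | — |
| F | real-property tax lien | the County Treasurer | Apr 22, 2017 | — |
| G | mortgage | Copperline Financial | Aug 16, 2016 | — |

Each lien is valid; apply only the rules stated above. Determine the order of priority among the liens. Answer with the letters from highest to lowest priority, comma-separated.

F, B, E, G, A, C, D

Adjusting effective dates: B's effective date is Jan 1, 2016, when work began; C relates back to Apr 1, 2017 (work commenced).
F is a real-property tax lien and takes priority over every other lien.
Among the remaining liens, by effective date: B (Jan 1, 2016), E (Jan 15, 2016), G (Aug 16, 2016), A (Oct 12, 2016), C (Apr 1, 2017), D (Aug 9, 2017).
G is already junior to F, so the subordination agreement changes nothing.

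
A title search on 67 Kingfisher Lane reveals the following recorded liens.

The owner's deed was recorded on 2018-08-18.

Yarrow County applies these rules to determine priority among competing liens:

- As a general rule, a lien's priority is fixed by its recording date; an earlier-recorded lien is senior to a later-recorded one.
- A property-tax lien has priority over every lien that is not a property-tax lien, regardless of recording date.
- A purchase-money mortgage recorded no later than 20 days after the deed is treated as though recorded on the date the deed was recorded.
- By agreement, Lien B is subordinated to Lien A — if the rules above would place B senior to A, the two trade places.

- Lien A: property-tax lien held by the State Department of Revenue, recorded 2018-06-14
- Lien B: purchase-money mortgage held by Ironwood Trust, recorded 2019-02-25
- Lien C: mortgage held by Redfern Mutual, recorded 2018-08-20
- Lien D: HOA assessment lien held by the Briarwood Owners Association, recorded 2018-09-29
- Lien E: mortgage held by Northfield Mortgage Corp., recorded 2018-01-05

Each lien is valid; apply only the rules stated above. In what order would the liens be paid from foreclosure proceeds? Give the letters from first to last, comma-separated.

First, effective dates: B was recorded 191 days after the deed — beyond 20 days — so no relation-back applies.
As a property-tax lien, A is senior to every other lien.
Ordering the rest by effective date: E (2018-01-05), C (2018-08-20), D (2018-09-29), B (2019-02-25).
B is already junior to A, so the subordination agreement changes nothing.

A, E, C, D, B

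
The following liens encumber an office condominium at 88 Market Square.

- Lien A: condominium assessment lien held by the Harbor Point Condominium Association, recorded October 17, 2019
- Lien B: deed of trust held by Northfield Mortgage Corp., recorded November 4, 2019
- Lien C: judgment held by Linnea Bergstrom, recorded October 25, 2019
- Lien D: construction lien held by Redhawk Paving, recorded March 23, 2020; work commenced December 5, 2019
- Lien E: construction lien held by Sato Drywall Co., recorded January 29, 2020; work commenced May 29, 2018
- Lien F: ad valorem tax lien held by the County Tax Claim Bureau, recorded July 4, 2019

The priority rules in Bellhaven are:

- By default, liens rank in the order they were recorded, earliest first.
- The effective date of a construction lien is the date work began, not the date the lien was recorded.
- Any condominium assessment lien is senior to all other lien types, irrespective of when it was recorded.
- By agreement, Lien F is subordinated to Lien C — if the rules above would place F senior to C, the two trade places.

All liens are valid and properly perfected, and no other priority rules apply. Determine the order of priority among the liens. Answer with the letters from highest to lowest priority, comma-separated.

A, E, C, F, B, D

Effective dates: D's effective date is December 5, 2019, when work began; E's effective date is May 29, 2018, when work began.
A is a condominium assessment lien, so it outranks all other liens regardless of date.
Among the remaining liens, by effective date: E (May 29, 2018), F (July 4, 2019), C (October 25, 2019), B (November 4, 2019), D (December 5, 2019).
F would otherwise be senior to C, so under the subordination agreement F and C exchange positions.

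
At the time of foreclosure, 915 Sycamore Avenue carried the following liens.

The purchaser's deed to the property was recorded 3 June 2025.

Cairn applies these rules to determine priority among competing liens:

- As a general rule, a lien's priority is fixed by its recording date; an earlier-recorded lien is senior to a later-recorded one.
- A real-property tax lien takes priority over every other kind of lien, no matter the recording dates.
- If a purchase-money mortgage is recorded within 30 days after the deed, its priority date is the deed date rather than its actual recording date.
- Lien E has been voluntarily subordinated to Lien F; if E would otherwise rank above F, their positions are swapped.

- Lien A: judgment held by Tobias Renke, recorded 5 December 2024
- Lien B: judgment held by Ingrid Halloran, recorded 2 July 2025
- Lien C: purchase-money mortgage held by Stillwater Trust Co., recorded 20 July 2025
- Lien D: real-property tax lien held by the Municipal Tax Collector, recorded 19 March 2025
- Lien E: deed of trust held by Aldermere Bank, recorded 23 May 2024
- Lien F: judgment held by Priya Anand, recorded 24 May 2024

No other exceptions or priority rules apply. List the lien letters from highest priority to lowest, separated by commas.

D, F, E, A, B, C

Effective dates after the stated exceptions: C was recorded 47 days after the deed, outside the 30-day window, so it keeps its recording date.
D is a real-property tax lien and takes priority over every other lien.
Among the remaining liens, by effective date: E (23 May 2024), F (24 May 2024), A (5 December 2024), B (2 July 2025), C (20 July 2025).
Because E would otherwise rank above F, the subordination swaps them.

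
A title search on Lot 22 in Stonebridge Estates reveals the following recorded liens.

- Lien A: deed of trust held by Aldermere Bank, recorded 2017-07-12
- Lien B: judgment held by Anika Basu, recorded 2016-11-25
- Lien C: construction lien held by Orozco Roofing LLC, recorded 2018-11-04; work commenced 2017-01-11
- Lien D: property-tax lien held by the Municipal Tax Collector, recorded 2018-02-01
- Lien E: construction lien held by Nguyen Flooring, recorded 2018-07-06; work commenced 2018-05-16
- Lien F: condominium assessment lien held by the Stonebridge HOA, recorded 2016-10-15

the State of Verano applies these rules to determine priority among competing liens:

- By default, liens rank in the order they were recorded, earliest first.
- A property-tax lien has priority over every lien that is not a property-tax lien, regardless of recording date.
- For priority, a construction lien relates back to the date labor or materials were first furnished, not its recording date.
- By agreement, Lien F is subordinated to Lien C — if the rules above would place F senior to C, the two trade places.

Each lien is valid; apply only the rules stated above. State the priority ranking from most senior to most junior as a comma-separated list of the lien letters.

Effective dates after the stated exceptions: C's effective date is 2017-01-11, when work began; E is treated as recorded 2018-05-16, the work-commencement date.
As a property-tax lien, D is senior to every other lien.
Remaining liens by effective date: F (2016-10-15), B (2016-11-25), C (2017-01-11), A (2017-07-12), E (2018-05-16).
F would otherwise be senior to C, so under the subordination agreement F and C exchange positions.

D, C, B, F, A, E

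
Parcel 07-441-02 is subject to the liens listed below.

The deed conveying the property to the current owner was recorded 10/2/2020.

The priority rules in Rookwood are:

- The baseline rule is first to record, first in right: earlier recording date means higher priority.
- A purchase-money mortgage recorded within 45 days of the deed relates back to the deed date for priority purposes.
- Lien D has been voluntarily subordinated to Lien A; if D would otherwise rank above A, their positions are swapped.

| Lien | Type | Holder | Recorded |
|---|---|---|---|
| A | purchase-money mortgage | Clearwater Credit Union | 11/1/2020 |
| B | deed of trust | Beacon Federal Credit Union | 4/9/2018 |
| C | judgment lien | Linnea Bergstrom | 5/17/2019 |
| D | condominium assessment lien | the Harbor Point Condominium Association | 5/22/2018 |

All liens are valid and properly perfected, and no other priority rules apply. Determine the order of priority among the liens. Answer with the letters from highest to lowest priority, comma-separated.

Effective dates: A's effective date is the deed date, 10/2/2020.
Ordering by effective date: B (4/9/2018), D (5/22/2018), C (5/17/2019), A (10/2/2020).
The subordination applies — D was senior to A — so D and A swap.

B, A, C, D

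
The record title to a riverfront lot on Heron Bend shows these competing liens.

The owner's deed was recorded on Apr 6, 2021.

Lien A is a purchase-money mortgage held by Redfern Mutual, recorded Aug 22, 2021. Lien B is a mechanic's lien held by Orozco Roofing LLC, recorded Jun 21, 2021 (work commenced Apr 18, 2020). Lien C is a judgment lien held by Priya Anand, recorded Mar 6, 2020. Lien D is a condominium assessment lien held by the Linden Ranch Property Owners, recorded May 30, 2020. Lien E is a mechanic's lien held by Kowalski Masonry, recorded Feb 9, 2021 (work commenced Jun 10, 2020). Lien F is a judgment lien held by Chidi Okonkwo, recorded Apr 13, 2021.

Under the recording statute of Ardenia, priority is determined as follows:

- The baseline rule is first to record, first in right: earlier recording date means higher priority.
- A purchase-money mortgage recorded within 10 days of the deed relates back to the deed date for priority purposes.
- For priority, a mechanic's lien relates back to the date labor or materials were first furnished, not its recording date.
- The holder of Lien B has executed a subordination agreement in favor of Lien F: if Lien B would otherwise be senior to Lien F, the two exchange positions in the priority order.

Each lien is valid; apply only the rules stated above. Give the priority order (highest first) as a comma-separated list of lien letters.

C, F, D, E, B, A

Effective dates: A was recorded 138 days after the deed — beyond 10 days — so no relation-back applies; B is treated as recorded Apr 18, 2020, the work-commencement date; E's effective date is Jun 10, 2020, when work began.
By effective date, earliest first: C (Mar 6, 2020), B (Apr 18, 2020), D (May 30, 2020), E (Jun 10, 2020), F (Apr 13, 2021), A (Aug 22, 2021).
B would otherwise be senior to F, so under the subordination agreement B and F exchange positions.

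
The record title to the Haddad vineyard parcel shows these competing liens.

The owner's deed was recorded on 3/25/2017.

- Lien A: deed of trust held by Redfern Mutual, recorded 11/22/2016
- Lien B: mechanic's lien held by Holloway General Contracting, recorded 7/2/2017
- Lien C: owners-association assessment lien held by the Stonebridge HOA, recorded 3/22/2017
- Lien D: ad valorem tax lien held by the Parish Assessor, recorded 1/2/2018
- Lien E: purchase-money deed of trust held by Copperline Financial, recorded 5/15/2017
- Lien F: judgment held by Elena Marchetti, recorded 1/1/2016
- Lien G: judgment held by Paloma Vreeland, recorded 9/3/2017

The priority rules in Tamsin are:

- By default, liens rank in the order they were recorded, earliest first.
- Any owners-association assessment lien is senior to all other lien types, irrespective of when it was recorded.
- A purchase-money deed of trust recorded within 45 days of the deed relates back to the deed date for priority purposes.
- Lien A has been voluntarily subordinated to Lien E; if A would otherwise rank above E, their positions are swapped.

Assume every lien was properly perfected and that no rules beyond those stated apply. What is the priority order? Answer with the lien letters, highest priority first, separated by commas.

Adjusting effective dates: E was recorded 51 days after the deed, outside the 45-day window, so it keeps its recording date.
C is an owners-association assessment lien and takes priority over every other lien.
Remaining liens by effective date: F (1/1/2016), A (11/22/2016), E (5/15/2017), B (7/2/2017), G (9/3/2017), D (1/2/2018).
A is senior to E before the subordination, so the two trade places.

C, F, E, A, B, G, D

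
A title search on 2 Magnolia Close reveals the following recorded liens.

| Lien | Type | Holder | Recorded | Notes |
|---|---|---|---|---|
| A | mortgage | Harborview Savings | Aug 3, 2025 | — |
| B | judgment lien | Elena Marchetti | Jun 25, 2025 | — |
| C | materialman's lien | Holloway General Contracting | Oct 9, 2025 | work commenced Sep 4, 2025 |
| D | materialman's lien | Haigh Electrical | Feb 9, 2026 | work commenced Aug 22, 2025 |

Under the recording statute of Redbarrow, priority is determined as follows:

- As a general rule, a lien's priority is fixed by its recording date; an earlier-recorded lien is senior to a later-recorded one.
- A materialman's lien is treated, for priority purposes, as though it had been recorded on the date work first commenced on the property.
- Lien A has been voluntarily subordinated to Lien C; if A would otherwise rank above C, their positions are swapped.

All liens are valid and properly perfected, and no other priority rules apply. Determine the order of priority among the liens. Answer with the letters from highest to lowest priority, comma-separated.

First, effective dates: C is treated as recorded Sep 4, 2025, the work-commencement date; D's effective date is Aug 22, 2025, when work began.
Ordering by effective date: B (Jun 25, 2025), A (Aug 3, 2025), D (Aug 22, 2025), C (Sep 4, 2025).
A is senior to C before the subordination, so the two trade places.

B, C, D, A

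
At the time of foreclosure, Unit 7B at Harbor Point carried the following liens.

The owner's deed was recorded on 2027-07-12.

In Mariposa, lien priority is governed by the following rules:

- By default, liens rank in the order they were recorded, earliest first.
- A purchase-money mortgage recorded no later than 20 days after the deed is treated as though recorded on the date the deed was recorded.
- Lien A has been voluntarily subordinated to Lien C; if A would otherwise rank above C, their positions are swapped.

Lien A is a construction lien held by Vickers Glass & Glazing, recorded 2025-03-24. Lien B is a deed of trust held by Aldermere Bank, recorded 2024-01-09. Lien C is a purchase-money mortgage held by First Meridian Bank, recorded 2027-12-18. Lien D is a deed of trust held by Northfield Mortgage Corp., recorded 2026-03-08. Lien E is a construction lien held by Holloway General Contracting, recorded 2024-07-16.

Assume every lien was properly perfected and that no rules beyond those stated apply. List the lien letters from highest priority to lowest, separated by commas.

B, E, C, D, A

Adjusting effective dates: C was recorded 159 days after the deed, outside the 20-day window, so it keeps its recording date.
Ordering by effective date: B (2024-01-09), E (2024-07-16), A (2025-03-24), D (2026-03-08), C (2027-12-18).
The subordination applies — A was senior to C — so A and C swap.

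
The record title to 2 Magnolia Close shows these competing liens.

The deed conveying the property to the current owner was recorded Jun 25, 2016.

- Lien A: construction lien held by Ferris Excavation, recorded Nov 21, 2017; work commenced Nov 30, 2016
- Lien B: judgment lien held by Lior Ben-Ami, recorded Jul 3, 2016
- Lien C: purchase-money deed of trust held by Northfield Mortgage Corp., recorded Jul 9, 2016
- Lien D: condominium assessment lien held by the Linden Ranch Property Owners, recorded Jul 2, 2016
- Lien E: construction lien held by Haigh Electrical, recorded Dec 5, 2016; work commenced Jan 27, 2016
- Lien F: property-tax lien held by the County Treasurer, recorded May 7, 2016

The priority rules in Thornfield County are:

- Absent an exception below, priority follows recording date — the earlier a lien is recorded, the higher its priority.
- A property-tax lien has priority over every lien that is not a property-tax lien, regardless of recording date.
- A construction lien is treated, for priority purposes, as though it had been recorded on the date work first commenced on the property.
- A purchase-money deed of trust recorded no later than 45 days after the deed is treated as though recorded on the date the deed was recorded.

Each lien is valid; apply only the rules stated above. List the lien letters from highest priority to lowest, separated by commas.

First, effective dates: A relates back to Nov 30, 2016 (work commenced); C relates back to the deed date Jun 25, 2016; E is treated as recorded Jan 27, 2016, the work-commencement date.
As a property-tax lien, F is senior to every other lien.
Among the remaining liens, by effective date: E (Jan 27, 2016), C (Jun 25, 2016), D (Jul 2, 2016), B (Jul 3, 2016), A (Nov 30, 2016).

F, E, C, D, B, A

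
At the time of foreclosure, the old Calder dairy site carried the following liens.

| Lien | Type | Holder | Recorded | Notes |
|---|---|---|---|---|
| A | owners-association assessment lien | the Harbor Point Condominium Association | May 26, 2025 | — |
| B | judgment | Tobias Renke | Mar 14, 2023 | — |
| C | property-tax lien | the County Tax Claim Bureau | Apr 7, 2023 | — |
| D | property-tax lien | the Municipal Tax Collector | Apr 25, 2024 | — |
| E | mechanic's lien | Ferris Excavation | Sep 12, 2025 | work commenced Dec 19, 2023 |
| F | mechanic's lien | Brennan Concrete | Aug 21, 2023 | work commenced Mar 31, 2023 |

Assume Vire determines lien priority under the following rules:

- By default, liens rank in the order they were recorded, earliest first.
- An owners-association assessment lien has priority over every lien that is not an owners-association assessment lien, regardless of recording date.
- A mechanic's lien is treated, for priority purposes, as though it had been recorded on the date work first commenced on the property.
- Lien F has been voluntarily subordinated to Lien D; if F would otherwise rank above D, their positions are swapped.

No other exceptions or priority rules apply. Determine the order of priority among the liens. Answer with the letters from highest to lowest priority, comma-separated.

Adjusting effective dates: E's effective date is Dec 19, 2023, when work began; F's effective date is Mar 31, 2023, when work began.
As an owners-association assessment lien, A is senior to every other lien.
The other liens, earliest effective date first: B (Mar 14, 2023), F (Mar 31, 2023), C (Apr 7, 2023), E (Dec 19, 2023), D (Apr 25, 2024).
Because F would otherwise rank above D, the subordination swaps them.

A, B, D, C, E, F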